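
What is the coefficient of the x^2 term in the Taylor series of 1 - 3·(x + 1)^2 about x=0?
Expand to order 2: 1 - 3·(x + 1)^2 = -3·x^2 - 6·x - 2 + O(x^3).
The coefficient of x^2 is -3.

Final answer: -3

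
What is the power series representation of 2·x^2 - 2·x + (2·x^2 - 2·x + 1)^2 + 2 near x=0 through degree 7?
4·x^4 - 8·x^3 + 10·x^2 - 6·x + 3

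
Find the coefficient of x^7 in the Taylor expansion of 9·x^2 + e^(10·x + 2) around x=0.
Expand to order 7: 9·x^2 + e^(10·x + 2) = 125000·x^7·e^(2)/63 + 12500·x^6·e^(2)/9 + 2500·x^5·e^(2)/3 + 1250·x^4·e^(2)/3 + 500·x^3·e^(2)/3 + x^2·(9 + 50·e^(2)) + 10·x·e^(2) + e^(2) + O(x^8).
The coefficient of x^7 is 125000·e^(2)/63.

Final answer: 125000·e^(2)/63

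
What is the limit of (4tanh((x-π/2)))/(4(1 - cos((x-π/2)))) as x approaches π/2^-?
Both numerator and denominator → 0 as x → π/2^-; this is a 0/0 indeterminate form.
Expand each to leading order near x = π/2: numerator ~ 4·(x - π/2), denominator ~ 2·(x - π/2)^2.
The limit of the ratio is -∞.

Final answer: -∞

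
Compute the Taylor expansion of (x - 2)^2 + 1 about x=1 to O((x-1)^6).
2 - 2·(x - 1) + (x - 1)^2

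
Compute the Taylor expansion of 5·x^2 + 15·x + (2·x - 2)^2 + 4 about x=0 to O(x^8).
9·x^2 + 7·x + 8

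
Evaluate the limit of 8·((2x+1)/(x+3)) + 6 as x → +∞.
Evaluate the dominant behaviour as x → +∞; each term tends to a finite value or vanishes.
Limit = 22.

Final answer: 22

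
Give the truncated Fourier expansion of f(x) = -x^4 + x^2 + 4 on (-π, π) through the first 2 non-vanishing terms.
(-52 + 8·π^2)·cos(x) - π^4/5 + π^2/3 + 4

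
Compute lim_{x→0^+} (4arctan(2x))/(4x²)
Both numerator and denominator → 0 as x → 0^+; this is a 0/0 indeterminate form.
Expand each to leading order near x = 0: numerator ~ 8·x, denominator ~ 4·x^2.
The limit of the ratio is ∞.

Final answer: ∞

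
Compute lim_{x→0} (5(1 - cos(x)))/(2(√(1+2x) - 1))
Both numerator and denominator → 0 as x → 0; this is a 0/0 indeterminate form.
Expand each to leading order near x = 0: numerator ~ 5·x^2/2, denominator ~ 2·x.
The limit of the ratio is 0.

Final answer: 0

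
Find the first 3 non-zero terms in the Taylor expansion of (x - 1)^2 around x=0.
x^2 - 2·x + 1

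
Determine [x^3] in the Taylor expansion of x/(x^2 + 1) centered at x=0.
Expand to order 3: x/(x^2 + 1) = -x^3 + x + O(x^4).
The coefficient of x^3 is -1.

Final answer: -1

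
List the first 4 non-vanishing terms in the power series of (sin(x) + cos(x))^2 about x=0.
4·x^5/15 - 4·x^3/3 + 2·x + 1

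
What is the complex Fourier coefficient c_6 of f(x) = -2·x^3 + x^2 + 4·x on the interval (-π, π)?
Compute the real Fourier coefficients first: a_6 = 1/9, b_6 = -13/9 + 2·π^2/3.
Then c_6 = (a_6 − i·b_6)/2 = 1/18 - i·π^2/3 + 13·i/18.

Final answer: 1/18 - i·π^2/3 + 13·i/18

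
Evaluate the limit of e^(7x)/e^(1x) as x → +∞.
This is an ∞/∞ indeterminate form as x → +∞.
Rewrite e^(7x)/e^(1x) = e^((7−1)x) = e^(6x); the exponent coefficient is 6 > 0 so e^(6x) → ∞.
Limit = ∞.

Final answer: ∞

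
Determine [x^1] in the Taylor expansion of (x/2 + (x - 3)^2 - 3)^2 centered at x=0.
Expand to order 1: (x/2 + (x - 3)^2 - 3)^2 = 36 - 66·x + O(x^2).
The coefficient of x^1 is -66.

Final answer: -66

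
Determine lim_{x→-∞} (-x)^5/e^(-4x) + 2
The quotient is an ∞/∞ indeterminate form as x → -∞.
Compare growth rates of the dominant terms (exponentials ≫ polynomials ≫ logarithms), or apply L'Hôpital's rule; the quotient → 0.
Adding the constant: 0 + 2 = 2. Limit = 2.

Final answer: 2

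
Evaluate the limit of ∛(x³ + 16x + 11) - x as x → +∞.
This is an ∞ − ∞ indeterminate form.
Multiply by (A² + AB + B²)/(A² + AB + B²) where A = ∛(x³+16x + 11), B = x to use A³ − B³ = (A−B)(A²+AB+B²); the x³ terms cancel, leaving (16x + 11)/(A²+AB+B²) with denominator ~ 3x², so the limit is 0.
Limit = 0.

Final answer: 0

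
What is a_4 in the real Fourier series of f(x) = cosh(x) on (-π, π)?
a_4 = (1/π) ∫_{-π}^{π} f(x)·cos(4x) dx.
Evaluate the integral (use parity and integration by parts as needed): a_4 = 2·sinh(π)/(17·π).

Final answer: 2·sinh(π)/(17·π)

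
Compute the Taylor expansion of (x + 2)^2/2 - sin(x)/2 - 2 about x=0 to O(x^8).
x^7/10080 - x^5/240 + x^3/12 + x^2/2 + 3·x/2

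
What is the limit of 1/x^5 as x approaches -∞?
Evaluate the dominant behaviour as x → -∞; each term tends to a finite value or vanishes.
Limit = 0.

Final answer: 0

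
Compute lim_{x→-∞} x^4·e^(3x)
This is a 0·∞ indeterminate form at x → -∞.
Rewrite the product as x^4 / e^(-3x) (an ∞/∞ form) and apply L'Hôpital, or use the standard hierarchy e^(3|x|) ≫ |x^4| as x → -∞.
The indeterminate product → 0, so the limit = 0.

Final answer: 0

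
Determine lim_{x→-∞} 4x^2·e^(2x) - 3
The product is a 0·∞ indeterminate form at x → -∞.
Rewrite the product as 4x^2 / e^(-2x) (an ∞/∞ form) and apply L'Hôpital, or use the standard hierarchy e^(2|x|) ≫ |x^2| as x → -∞.
The indeterminate product → 0, so the limit = -3.

Final answer: -3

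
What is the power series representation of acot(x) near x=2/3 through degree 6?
acot(2/3) - 9·(x - 2/3)/13 + 54·(x - 2/3)^2/169 - 81·(x - 2/3)^3/2197 - 2430·(x - 2/3)^4/28561 + 145071·(x - 2/3)^5/1856465 - 100602·(x - 2/3)^6/4826809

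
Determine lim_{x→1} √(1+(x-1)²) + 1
Direct substitution at x = 1 gives 2.

Final answer: 2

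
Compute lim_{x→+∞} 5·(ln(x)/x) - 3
Evaluate the dominant behaviour as x → +∞; each term tends to a finite value or vanishes.
Limit = -3.

Final answer: -3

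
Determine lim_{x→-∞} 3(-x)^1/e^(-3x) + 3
The quotient is an ∞/∞ indeterminate form as x → -∞.
Compare growth rates of the dominant terms (exponentials ≫ polynomials ≫ logarithms), or apply L'Hôpital's rule; the quotient → 0.
Adding the constant: 0 + 3 = 3. Limit = 3.

Final answer: 3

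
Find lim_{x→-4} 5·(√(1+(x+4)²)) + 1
Direct substitution at x = -4 gives 6.

Final answer: 6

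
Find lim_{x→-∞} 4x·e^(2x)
This is a 0·∞ indeterminate form at x → -∞.
Rewrite the product as 4x / e^(-2x) (an ∞/∞ form) and apply L'Hôpital, or use the standard hierarchy e^(2|x|) ≫ |x| as x → -∞.
The indeterminate product → 0, so the limit = 0.

Final answer: 0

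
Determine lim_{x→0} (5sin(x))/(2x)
Both numerator and denominator → 0 as x → 0; this is a 0/0 indeterminate form.
Expand each to leading order near x = 0: numerator ~ 5·x, denominator ~ 2·x.
The limit of the ratio is 5/2.

Final answer: 5/2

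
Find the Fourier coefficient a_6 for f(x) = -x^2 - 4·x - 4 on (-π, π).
a_6 = (1/π) ∫_{-π}^{π} f(x)·cos(6x) dx.
Evaluate the integral (use parity and integration by parts as needed): a_6 = -1/9.

Final answer: -1/9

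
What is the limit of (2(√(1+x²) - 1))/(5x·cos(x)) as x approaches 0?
Both numerator and denominator → 0 as x → 0; this is a 0/0 indeterminate form.
Expand each to leading order near x = 0: numerator ~ x^2, denominator ~ 5·x.
The limit of the ratio is 0.

Final answer: 0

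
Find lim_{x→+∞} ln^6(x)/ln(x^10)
This is an ∞/∞ indeterminate form as x → +∞.
Write ln(x^10) = 10·ln(x), reducing the quotient to ln^5(x)/10 → ∞.
Limit = ∞.

Final answer: ∞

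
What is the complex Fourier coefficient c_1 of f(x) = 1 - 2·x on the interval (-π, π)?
Compute the real Fourier coefficients first: a_1 = 0, b_1 = -4.
Then c_1 = (a_1 − i·b_1)/2 = 2·i.

Final answer: 2·i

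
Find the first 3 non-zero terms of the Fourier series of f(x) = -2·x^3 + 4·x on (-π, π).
(32 - 4·π^2)·sin(x) + (-7 + 2·π^2)·sin(2·x) + (32/9 - 4·π^2/3)·sin(3·x)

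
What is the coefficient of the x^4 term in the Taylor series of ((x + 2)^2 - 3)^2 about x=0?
Expand to order 4: ((x + 2)^2 - 3)^2 = x^4 + 8·x^3 + 18·x^2 + 8·x + 1 + O(x^5).
The coefficient of x^4 is 1.

Final answer: 1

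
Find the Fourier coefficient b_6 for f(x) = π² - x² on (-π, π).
b_6 = (1/π) ∫_{-π}^{π} f(x)·sin(6x) dx.
Evaluate the integral (use parity and integration by parts as needed): b_6 = 0.

Final answer: 0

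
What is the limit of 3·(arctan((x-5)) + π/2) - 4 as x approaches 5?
Direct substitution at x = 5 gives -4 + 3·π/2.

Final answer: -4 + 3·π/2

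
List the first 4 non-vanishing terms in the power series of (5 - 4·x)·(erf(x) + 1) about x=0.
-10·x^3/(3·√(π)) - 8·x^2/√(π) + x·(-4 + 10/√(π)) + 5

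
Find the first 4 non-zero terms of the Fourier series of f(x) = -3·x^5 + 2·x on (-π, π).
(-716 - 6·π^4 + 120·π^2)·sin(x) + (-15·π^2 + 41/2 + 3·π^4)·sin(2·x) + (-2·π^4 - 44/27 + 40·π^2/9)·sin(3·x) + (-15·π^2/8 - 19/64 + 3·π^4/2)·sin(4·x)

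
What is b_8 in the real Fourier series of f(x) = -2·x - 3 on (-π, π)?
b_8 = (1/π) ∫_{-π}^{π} f(x)·sin(8x) dx.
Evaluate the integral (use parity and integration by parts as needed): b_8 = 1/2.

Final answer: 1/2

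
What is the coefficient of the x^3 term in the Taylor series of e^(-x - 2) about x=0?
Expand to order 3: e^(-x - 2) = -x^3·e^(-2)/6 + x^2·e^(-2)/2 - x·e^(-2) + e^(-2) + O(x^4).
The coefficient of x^3 is -e^(-2)/6.

Final answer: -e^(-2)/6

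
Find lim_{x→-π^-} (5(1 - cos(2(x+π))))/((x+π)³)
Both numerator and denominator → 0 as x → -π^-; this is a 0/0 indeterminate form.
Expand each to leading order near x = -π: numerator ~ 10·(x + π)^2, denominator ~ (x + π)^3.
The limit of the ratio is -∞.

Final answer: -∞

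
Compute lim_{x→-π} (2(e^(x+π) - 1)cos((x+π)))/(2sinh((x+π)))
Both numerator and denominator → 0 as x → -π; this is a 0/0 indeterminate form.
Expand each to leading order near x = -π: numerator ~ 2·(x + π), denominator ~ 2·(x + π).
The limit of the ratio is 1.

Final answer: 1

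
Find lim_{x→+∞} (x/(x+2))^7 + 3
As x → +∞: x/(x+2) = 1/(1 + 2/x) → 1, and the 7th power of a limit-1 base also → 1; with the additive constant, 1 + 3 = 4.
Limit = 4.

Final answer: 4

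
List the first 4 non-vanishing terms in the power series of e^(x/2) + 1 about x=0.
x^3/48 + x^2/8 + x/2 + 2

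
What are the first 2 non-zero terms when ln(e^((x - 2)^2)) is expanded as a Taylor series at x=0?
4 - 4·x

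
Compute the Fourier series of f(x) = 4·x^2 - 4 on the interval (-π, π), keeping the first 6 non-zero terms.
-16·cos(x) + 4·cos(2·x) - 16·cos(3·x)/9 + cos(4·x) - 16·cos(5·x)/25 - 4 + 4·π^2/3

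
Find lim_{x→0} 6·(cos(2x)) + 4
Direct substitution at x = 0 gives 10.

Final answer: 10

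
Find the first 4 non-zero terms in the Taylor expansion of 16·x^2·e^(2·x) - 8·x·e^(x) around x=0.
92·x^4/3 + 28·x^3 + 8·x^2 - 8·x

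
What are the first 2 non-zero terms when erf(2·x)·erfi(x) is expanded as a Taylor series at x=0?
-8·x^4/π + 8·x^2/π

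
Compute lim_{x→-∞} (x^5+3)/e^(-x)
This is an ∞/∞ indeterminate form as x → -∞.
Compare growth rates of the dominant terms (exponentials ≫ polynomials ≫ logarithms), or apply L'Hôpital's rule; the quotient → 0.
Limit = 0.

Final answer: 0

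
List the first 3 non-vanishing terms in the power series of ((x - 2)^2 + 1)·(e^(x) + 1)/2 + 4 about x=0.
x^2/4 - 3·x/2 + 9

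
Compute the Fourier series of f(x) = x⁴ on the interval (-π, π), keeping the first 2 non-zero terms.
(48 - 8·π^2)·cos(x) + π^4/5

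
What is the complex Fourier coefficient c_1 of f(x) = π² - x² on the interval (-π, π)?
Compute the real Fourier coefficients first: a_1 = 4, b_1 = 0.
Then c_1 = (a_1 − i·b_1)/2 = 2.

Final answer: 2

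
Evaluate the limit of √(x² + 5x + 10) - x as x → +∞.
This is an ∞ − ∞ indeterminate form.
Multiply and divide by the conjugate √(x²+5x + 10) + x; the x² terms cancel, leaving (5x + 10)/(√(x²+5x + 10)+x) → 5/2.
Limit = 5/2.

Final answer: 5/2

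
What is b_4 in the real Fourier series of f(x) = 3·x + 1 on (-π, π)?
b_4 = (1/π) ∫_{-π}^{π} f(x)·sin(4x) dx.
Evaluate the integral (use parity and integration by parts as needed): b_4 = -3/2.

Final answer: -3/2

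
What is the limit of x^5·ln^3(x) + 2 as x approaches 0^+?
The product is a 0·∞ indeterminate form at x → 0⁺.
Rewrite the product as ln^3(x) / x^(-5) and apply L'Hôpital, or use the standard hierarchy x^(-5) ≫ |ln x|^3 as x → 0⁺.
The indeterminate product → 0, so the limit = 2.

Final answer: 2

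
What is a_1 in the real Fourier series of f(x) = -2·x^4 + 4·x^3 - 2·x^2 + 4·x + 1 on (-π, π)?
a_1 = (1/π) ∫_{-π}^{π} f(x)·cos(1x) dx.
Evaluate the integral (use parity and integration by parts as needed): a_1 = -88 + 16·π^2.

Final answer: -88 + 16·π^2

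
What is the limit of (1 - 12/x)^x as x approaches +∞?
As x → +∞: this is the defining limit (1 - 12/x)^x → e^(-12).
Limit = e^(-12).

Final answer: e^(-12)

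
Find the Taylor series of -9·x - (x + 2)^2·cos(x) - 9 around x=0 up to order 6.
-13·x^6/360 - x^5/6 + x^4/3 + 2·x^3 + x^2 - 13·x - 13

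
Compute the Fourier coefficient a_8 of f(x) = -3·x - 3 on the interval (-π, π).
a_8 = (1/π) ∫_{-π}^{π} f(x)·cos(8x) dx.
Evaluate the integral (use parity and integration by parts as needed): a_8 = 0.

Final answer: 0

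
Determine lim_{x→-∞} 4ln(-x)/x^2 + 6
The quotient is an ∞/∞ indeterminate form as x → -∞.
Compare growth rates of the dominant terms (exponentials ≫ polynomials ≫ logarithms), or apply L'Hôpital's rule; the quotient → 0.
Adding the constant: 0 + 6 = 6. Limit = 6.

Final answer: 6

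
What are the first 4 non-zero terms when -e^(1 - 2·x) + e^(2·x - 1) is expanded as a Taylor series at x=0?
x^3·(4·e^(-1)/3 + 4·e/3) + x^2·(-2·e + 2·e^(-1)) + x·(2·e^(-1) + 2·e) - e + e^(-1)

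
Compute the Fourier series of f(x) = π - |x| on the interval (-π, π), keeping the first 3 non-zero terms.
4·cos(x)/π + 4·cos(3·x)/(9·π) + π/2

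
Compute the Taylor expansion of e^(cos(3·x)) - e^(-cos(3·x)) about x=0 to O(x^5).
x^4·(-27·e^(-1)/4 + 27·e/2) + x^2·(-9·e/2 - 9·e^(-1)/2) - e^(-1) + e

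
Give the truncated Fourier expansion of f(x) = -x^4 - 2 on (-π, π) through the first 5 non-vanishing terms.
(-48 + 8·π^2)·cos(x) + (3 - 2·π^2)·cos(2·x) + (-16/27 + 8·π^2/9)·cos(3·x) + (3/16 - π^2/2)·cos(4·x) - π^4/5 - 2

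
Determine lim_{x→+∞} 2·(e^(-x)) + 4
Evaluate the dominant behaviour as x → +∞; each term tends to a finite value or vanishes.
Limit = 4.

Final answer: 4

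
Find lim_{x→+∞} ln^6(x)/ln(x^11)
This is an ∞/∞ indeterminate form as x → +∞.
Write ln(x^11) = 11·ln(x), reducing the quotient to ln^5(x)/11 → ∞.
Limit = ∞.

Final answer: ∞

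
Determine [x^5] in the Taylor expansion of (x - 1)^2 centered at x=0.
Expand to order 5: (x - 1)^2 = x^2 - 2·x + 1 + O(x^6).
The coefficient of x^5 is 0.

Final answer: 0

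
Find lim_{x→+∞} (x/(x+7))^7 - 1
As x → +∞: x/(x+7) = 1/(1 + 7/x) → 1, and the 7th power of a limit-1 base also → 1; with the additive constant, 1 - 1 = 0.
Limit = 0.

Final answer: 0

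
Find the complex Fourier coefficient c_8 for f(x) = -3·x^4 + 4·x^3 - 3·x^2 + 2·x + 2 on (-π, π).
Compute the real Fourier coefficients first: a_8 = -3·π^2/8 - 39/256, b_8 = -π^2 - 13/32.
Then c_8 = (a_8 − i·b_8)/2 = -3·π^2/16 - 39/512 + 13·i/64 + i·π^2/2.

Final answer: -3·π^2/16 - 39/512 + 13·i/64 + i·π^2/2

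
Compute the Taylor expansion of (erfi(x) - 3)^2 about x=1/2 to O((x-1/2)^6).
-6·erfi(1/2) + erfi(1/2)^2 + 9 + (-12·e^(1/4) + 4·e^(1/4)·erfi(1/2))·(x - 1/2)/√(π) + (-6·π·e^(1/4) + 2·π·e^(1/4)·erfi(1/2) + 4·√(π)·e^(1/2))·(x - 1/2)^2/π^(3/2) + (-6·π·e^(1/4) + 2·π·e^(1/4)·erfi(1/2) + 4·√(π)·e^(1/2))·(x - 1/2)^3/π^(3/2) + (-21·π·e^(1/4) + 7·π·e^(1/4)·erfi(1/2) + 30·√(π)·e^(1/2))·(x - 1/2)^4/(6·π^(3/2)) + (-15·π·e^(1/4) + 5·π·e^(1/4)·erfi(1/2) + 26·√(π)·e^(1/2))·(x - 1/2)^5/(6·π^(3/2))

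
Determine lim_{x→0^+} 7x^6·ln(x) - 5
The product is a 0·∞ indeterminate form at x → 0⁺.
Rewrite the product as 7·ln(x) / x^(-6) and apply L'Hôpital, or use the standard hierarchy x^(-6) ≫ |ln x| as x → 0⁺.
The indeterminate product → 0, so the limit = -5.

Final answer: -5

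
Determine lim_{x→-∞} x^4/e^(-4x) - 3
The quotient is an ∞/∞ indeterminate form as x → -∞.
Compare growth rates of the dominant terms (exponentials ≫ polynomials ≫ logarithms), or apply L'Hôpital's rule; the quotient → 0.
Adding the constant: 0 - 3 = -3. Limit = -3.

Final answer: -3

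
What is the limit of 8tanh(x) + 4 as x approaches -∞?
Evaluate the dominant behaviour as x → -∞; each term tends to a finite value or vanishes.
Limit = -4.

Final answer: -4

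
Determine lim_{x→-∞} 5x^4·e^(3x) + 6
The product is a 0·∞ indeterminate form at x → -∞.
Rewrite the product as 5x^4 / e^(-3x) (an ∞/∞ form) and apply L'Hôpital, or use the standard hierarchy e^(3|x|) ≫ |x^4| as x → -∞.
The indeterminate product → 0, so the limit = 6.

Final answer: 6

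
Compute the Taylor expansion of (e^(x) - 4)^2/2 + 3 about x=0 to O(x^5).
x^4/6 - x^2 - 3·x + 15/2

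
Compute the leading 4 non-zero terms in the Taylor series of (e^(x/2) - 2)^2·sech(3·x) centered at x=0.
55·x^3/12 - 9·x^2/2 - x + 1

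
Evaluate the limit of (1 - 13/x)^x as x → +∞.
As x → +∞: this is the defining limit (1 - 13/x)^x → e^(-13).
Limit = e^(-13).

Final answer: e^(-13)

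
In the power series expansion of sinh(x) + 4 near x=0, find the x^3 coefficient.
Expand to order 3: sinh(x) + 4 = x^3/6 + x + 4 + O(x^4).
The coefficient of x^3 is 1/6.

Final answer: 1/6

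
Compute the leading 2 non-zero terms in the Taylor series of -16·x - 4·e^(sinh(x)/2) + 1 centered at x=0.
-18·x - 3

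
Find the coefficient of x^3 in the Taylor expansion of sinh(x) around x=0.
Expand to order 3: sinh(x) = x^3/6 + x + O(x^4).
The coefficient of x^3 is 1/6.

Final answer: 1/6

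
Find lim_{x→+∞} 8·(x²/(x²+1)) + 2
Evaluate the dominant behaviour as x → +∞; each term tends to a finite value or vanishes.
Limit = 10.

Final answer: 10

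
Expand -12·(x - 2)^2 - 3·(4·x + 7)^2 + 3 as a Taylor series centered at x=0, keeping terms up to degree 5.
-60·x^2 - 120·x - 192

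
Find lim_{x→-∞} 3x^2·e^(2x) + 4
The product is a 0·∞ indeterminate form at x → -∞.
Rewrite the product as 3x^2 / e^(-2x) (an ∞/∞ form) and apply L'Hôpital, or use the standard hierarchy e^(2|x|) ≫ |x^2| as x → -∞.
The indeterminate product → 0, so the limit = 4.

Final answer: 4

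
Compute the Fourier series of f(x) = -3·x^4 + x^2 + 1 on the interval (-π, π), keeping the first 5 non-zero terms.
(-148 + 24·π^2)·cos(x) + (10 - 6·π^2)·cos(2·x) + (-20/9 + 8·π^2/3)·cos(3·x) + (13/16 - 3·π^2/2)·cos(4·x) - 3·π^4/5 + 1 + π^2/3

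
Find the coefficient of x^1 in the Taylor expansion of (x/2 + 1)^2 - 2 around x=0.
Expand to order 1: (x/2 + 1)^2 - 2 = x - 1 + O(x^2).
The coefficient of x^1 is 1.

Final answer: 1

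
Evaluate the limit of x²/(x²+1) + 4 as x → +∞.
Evaluate the dominant behaviour as x → +∞; each term tends to a finite value or vanishes.
Limit = 5.

Final answer: 5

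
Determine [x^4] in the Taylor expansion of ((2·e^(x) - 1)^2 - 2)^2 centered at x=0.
Expand to order 4: ((2·e^(x) - 1)^2 - 2)^2 = 205·x^4/3 + 116·x^3/3 + 4·x^2 - 8·x + 1 + O(x^5).
The coefficient of x^4 is 205/3.

Final answer: 205/3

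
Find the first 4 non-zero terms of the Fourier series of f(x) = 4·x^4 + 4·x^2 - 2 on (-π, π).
(176 - 32·π^2)·cos(x) + (-8 + 8·π^2)·cos(2·x) + (16/27 - 32·π^2/9)·cos(3·x) - 2 + 4·π^2/3 + 4·π^4/5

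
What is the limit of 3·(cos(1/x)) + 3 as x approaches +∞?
Evaluate the dominant behaviour as x → +∞; each term tends to a finite value or vanishes.
Limit = 6.

Final answer: 6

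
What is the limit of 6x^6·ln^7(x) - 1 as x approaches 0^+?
The product is a 0·∞ indeterminate form at x → 0⁺.
Rewrite the product as 6·ln^7(x) / x^(-6) and apply L'Hôpital, or use the standard hierarchy x^(-6) ≫ |ln x|^7 as x → 0⁺.
The indeterminate product → 0, so the limit = -1.

Final answer: -1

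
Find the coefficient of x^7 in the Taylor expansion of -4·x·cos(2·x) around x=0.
Expand to order 7: -4·x·cos(2·x) = 16·x^7/45 - 8·x^5/3 + 8·x^3 - 4·x + O(x^8).
The coefficient of x^7 is 16/45.

Final answer: 16/45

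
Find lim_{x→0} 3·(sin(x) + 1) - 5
Direct substitution at x = 0 gives -2.

Final answer: -2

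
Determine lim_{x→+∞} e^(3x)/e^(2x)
This is an ∞/∞ indeterminate form as x → +∞.
Rewrite e^(3x)/e^(2x) = e^((3−2)x) = e^(x); the exponent coefficient is 1 > 0 so e^(x) → ∞.
Limit = ∞.

Final answer: ∞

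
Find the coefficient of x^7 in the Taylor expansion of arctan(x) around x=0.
Expand to order 7: arctan(x) = -x^7/7 + x^5/5 - x^3/3 + x + O(x^8).
The coefficient of x^7 is -1/7.

Final answer: -1/7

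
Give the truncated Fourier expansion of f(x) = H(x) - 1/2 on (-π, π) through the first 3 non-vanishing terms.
2·sin(x)/π + 2·sin(3·x)/(3·π) + 2·sin(5·x)/(5·π)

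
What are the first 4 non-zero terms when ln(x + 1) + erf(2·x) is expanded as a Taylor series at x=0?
-x^4/4 + x^3·(1/3 - 16/(3·√(π))) - x^2/2 + x·(1 + 4/√(π))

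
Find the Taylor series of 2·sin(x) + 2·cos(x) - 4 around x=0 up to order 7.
-x^7/2520 - x^6/360 + x^5/60 + x^4/12 - x^3/3 - x^2 + 2·x - 2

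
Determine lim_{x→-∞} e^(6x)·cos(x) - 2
Evaluate the dominant behaviour as x → -∞; each term tends to a finite value or vanishes.
Limit = -2.

Final answer: -2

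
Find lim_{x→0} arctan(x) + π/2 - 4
Direct substitution at x = 0 gives -4 + π/2.

Final answer: -4 + π/2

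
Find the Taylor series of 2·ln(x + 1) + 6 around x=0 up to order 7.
2·x^7/7 - x^6/3 + 2·x^5/5 - x^4/2 + 2·x^3/3 - x^2 + 2·x + 6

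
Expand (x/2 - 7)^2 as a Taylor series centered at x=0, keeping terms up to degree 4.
x^2/4 - 7·x + 49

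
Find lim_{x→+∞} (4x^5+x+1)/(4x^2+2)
This is an ∞/∞ indeterminate form as x → +∞.
Divide numerator and denominator by x^5 and let the lower-order terms vanish; the numerator's degree 5 exceeds the denominator's degree 2, so the quotient diverges.
Limit = ∞.

Final answer: ∞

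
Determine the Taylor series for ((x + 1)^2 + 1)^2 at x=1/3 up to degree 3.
625/81 + 400·(x - 1/3)/27 + 38·(x - 1/3)^2/3 + 16·(x - 1/3)^3/3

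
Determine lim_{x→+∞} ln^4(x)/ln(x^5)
This is an ∞/∞ indeterminate form as x → +∞.
Write ln(x^5) = 5·ln(x), reducing the quotient to ln^3(x)/5 → ∞.
Limit = ∞.

Final answer: ∞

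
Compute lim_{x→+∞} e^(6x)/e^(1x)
This is an ∞/∞ indeterminate form as x → +∞.
Rewrite e^(6x)/e^(1x) = e^((6−1)x) = e^(5x); the exponent coefficient is 5 > 0 so e^(5x) → ∞.
Limit = ∞.

Final answer: ∞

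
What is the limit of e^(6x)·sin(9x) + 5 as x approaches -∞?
Evaluate the dominant behaviour as x → -∞; each term tends to a finite value or vanishes.
Limit = 5.

Final answer: 5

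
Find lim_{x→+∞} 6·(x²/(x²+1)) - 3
Evaluate the dominant behaviour as x → +∞; each term tends to a finite value or vanishes.
Limit = 3.

Final answer: 3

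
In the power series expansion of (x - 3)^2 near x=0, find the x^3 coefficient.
Expand to order 3: (x - 3)^2 = x^2 - 6·x + 9 + O(x^4).
The coefficient of x^3 is 0.

Final answer: 0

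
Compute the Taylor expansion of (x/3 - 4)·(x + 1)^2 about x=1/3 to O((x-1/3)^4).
-560/81 - 88·(x - 1/3)/9 - 3·(x - 1/3)^2 + (x - 1/3)^3/3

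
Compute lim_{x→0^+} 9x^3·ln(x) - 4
The product is a 0·∞ indeterminate form at x → 0⁺.
Rewrite the product as 9·ln(x) / x^(-3) and apply L'Hôpital, or use the standard hierarchy x^(-3) ≫ |ln x| as x → 0⁺.
The indeterminate product → 0, so the limit = -4.

Final answer: -4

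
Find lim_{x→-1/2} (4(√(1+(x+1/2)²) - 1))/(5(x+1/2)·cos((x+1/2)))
Both numerator and denominator → 0 as x → -1/2; this is a 0/0 indeterminate form.
Expand each to leading order near x = -1/2: numerator ~ 2·(x + 1/2)^2, denominator ~ 5·(x + 1/2).
The limit of the ratio is 0.

Final answer: 0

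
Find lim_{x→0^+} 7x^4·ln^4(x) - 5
The product is a 0·∞ indeterminate form at x → 0⁺.
Rewrite the product as 7·ln^4(x) / x^(-4) and apply L'Hôpital, or use the standard hierarchy x^(-4) ≫ |ln x|^4 as x → 0⁺.
The indeterminate product → 0, so the limit = -5.

Final answer: -5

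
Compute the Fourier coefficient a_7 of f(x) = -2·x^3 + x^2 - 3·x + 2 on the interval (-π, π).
a_7 = (1/π) ∫_{-π}^{π} f(x)·cos(7x) dx.
Evaluate the integral (use parity and integration by parts as needed): a_7 = -4/49.

Final answer: -4/49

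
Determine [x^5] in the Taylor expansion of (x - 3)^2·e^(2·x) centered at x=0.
Expand to order 5: (x - 3)^2·e^(2·x) = -4·x^5/15 + 2·x^3 + 7·x^2 + 12·x + 9 + O(x^6).
The coefficient of x^5 is -4/15.

Final answer: -4/15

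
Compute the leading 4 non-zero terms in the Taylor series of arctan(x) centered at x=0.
-x^7/7 + x^5/5 - x^3/3 + x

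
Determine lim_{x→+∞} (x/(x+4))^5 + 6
As x → +∞: x/(x+4) = 1/(1 + 4/x) → 1, and the 5th power of a limit-1 base also → 1; with the additive constant, 1 + 6 = 7.
Limit = 7.

Final answer: 7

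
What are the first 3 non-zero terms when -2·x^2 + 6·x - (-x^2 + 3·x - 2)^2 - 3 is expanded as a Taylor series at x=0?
-15·x^2 + 18·x - 7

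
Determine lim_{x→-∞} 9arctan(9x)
Evaluate the dominant behaviour as x → -∞; each term tends to a finite value or vanishes.
Limit = -9·π/2.

Final answer: -9·π/2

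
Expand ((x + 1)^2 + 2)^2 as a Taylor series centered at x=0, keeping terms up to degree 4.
x^4 + 4·x^3 + 10·x^2 + 12·x + 9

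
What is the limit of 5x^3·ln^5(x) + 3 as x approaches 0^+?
The product is a 0·∞ indeterminate form at x → 0⁺.
Rewrite the product as 5·ln^5(x) / x^(-3) and apply L'Hôpital, or use the standard hierarchy x^(-3) ≫ |ln x|^5 as x → 0⁺.
The indeterminate product → 0, so the limit = 3.

Final answer: 3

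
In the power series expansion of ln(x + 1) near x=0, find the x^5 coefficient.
Expand to order 5: ln(x + 1) = x^5/5 - x^4/4 + x^3/3 - x^2/2 + x + O(x^6).
The coefficient of x^5 is 1/5.

Final answer: 1/5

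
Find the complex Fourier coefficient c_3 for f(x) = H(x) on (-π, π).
Compute the real Fourier coefficients first: a_3 = 0, b_3 = 2/(3·π).
Then c_3 = (a_3 − i·b_3)/2 = -i/(3·π).

Final answer: -i/(3·π)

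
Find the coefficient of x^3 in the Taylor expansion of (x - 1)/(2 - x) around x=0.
Expand to order 3: (x - 1)/(2 - x) = x^3/16 + x^2/8 + x/4 - 1/2 + O(x^4).
The coefficient of x^3 is 1/16.

Final answer: 1/16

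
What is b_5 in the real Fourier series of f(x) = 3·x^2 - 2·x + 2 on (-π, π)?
b_5 = (1/π) ∫_{-π}^{π} f(x)·sin(5x) dx.
Evaluate the integral (use parity and integration by parts as needed): b_5 = -4/5.

Final answer: -4/5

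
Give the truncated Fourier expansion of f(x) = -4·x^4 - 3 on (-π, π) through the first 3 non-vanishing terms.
(-192 + 32·π^2)·cos(x) + (12 - 8·π^2)·cos(2·x) - 4·π^4/5 - 3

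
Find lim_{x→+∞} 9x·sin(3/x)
As x → +∞: let u = 3/x → 0⁺; then 9·x·sin(3/x) = 9·3·sin(u)/u → 9·3·1 = 27.
Limit = 27.

Final answer: 27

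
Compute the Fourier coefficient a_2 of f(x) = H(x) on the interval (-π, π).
a_2 = (1/π) ∫_{-π}^{π} f(x)·cos(2x) dx.
Evaluate the integral (use parity and integration by parts as needed): a_2 = 0.

Final answer: 0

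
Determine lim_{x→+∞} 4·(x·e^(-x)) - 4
Evaluate the dominant behaviour as x → +∞; each term tends to a finite value or vanishes.
Limit = -4.

Final answer: -4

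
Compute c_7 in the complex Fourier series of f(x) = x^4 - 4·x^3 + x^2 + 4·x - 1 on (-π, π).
Compute the real Fourier coefficients first: a_7 = -8·π^2/49 - 148/2401, b_7 = 440/343 - 8·π^2/7.
Then c_7 = (a_7 − i·b_7)/2 = -4·π^2/49 - 74/2401 - 220·i/343 + 4·i·π^2/7.

Final answer: -4·π^2/49 - 74/2401 - 220·i/343 + 4·i·π^2/7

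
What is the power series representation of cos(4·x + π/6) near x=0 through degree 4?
16·√(3)·x^4/3 + 16·x^3/3 - 4·√(3)·x^2 - 2·x + √(3)/2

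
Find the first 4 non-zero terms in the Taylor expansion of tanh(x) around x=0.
-17·x^7/315 + 2·x^5/15 - x^3/3 + x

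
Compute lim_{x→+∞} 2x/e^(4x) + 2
The quotient is an ∞/∞ indeterminate form as x → +∞.
The exponential denominator e^(4x) dominates the polynomial numerator (e^x ≫ x as x → ∞), so the quotient → 0.
Adding the constant: 0 + 2 = 2. Limit = 2.

Final answer: 2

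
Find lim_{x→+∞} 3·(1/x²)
Evaluate the dominant behaviour as x → +∞; each term tends to a finite value or vanishes.
Limit = 0.

Final answer: 0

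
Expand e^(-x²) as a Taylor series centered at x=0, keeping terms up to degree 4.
x^4/2 - x^2 + 1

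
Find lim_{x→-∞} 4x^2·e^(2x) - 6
The product is a 0·∞ indeterminate form at x → -∞.
Rewrite the product as 4x^2 / e^(-2x) (an ∞/∞ form) and apply L'Hôpital, or use the standard hierarchy e^(2|x|) ≫ |x^2| as x → -∞.
The indeterminate product → 0, so the limit = -6.

Final answer: -6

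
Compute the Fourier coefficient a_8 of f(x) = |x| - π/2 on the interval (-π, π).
a_8 = (1/π) ∫_{-π}^{π} f(x)·cos(8x) dx.
Evaluate the integral (use parity and integration by parts as needed): a_8 = 0.

Final answer: 0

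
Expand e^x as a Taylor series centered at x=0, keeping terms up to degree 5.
x^5/120 + x^4/24 + x^3/6 + x^2/2 + x + 1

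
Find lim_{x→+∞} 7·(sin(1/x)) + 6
Evaluate the dominant behaviour as x → +∞; each term tends to a finite value or vanishes.
Limit = 6.

Final answer: 6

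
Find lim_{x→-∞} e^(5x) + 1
Evaluate the dominant behaviour as x → -∞; each term tends to a finite value or vanishes.
Limit = 1.

Final answer: 1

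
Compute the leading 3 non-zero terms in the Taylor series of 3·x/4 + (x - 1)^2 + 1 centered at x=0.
x^2 - 5·x/4 + 2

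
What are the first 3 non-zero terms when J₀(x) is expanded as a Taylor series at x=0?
x^4/64 - x^2/4 + 1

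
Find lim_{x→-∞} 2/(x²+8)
Evaluate the dominant behaviour as x → -∞; each term tends to a finite value or vanishes.
Limit = 0.

Final answer: 0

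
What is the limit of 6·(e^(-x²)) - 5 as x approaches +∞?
Evaluate the dominant behaviour as x → +∞; each term tends to a finite value or vanishes.
Limit = -5.

Final answer: -5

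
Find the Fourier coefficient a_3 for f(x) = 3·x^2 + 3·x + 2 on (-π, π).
a_3 = (1/π) ∫_{-π}^{π} f(x)·cos(3x) dx.
Evaluate the integral (use parity and integration by parts as needed): a_3 = -4/3.

Final answer: -4/3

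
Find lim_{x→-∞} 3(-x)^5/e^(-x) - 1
The quotient is an ∞/∞ indeterminate form as x → -∞.
Compare growth rates of the dominant terms (exponentials ≫ polynomials ≫ logarithms), or apply L'Hôpital's rule; the quotient → 0.
Adding the constant: 0 - 1 = -1. Limit = -1.

Final answer: -1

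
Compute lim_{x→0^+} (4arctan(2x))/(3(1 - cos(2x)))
Both numerator and denominator → 0 as x → 0^+; this is a 0/0 indeterminate form.
Expand each to leading order near x = 0: numerator ~ 8·x, denominator ~ 6·x^2.
The limit of the ratio is ∞.

Final answer: ∞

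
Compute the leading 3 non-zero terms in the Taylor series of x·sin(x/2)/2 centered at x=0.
x^6/7680 - x^4/96 + x^2/4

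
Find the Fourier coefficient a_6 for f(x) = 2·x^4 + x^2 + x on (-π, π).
a_6 = (1/π) ∫_{-π}^{π} f(x)·cos(6x) dx.
Evaluate the integral (use parity and integration by parts as needed): a_6 = 1/27 + 4·π^2/9.

Final answer: 1/27 + 4·π^2/9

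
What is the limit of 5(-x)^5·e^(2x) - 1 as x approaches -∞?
The product is a 0·∞ indeterminate form at x → -∞.
Rewrite the product as 5(-x)^5 / e^(-2x) (an ∞/∞ form) and apply L'Hôpital, or use the standard hierarchy e^(2|x|) ≫ |(-x)^5| as x → -∞.
The indeterminate product → 0, so the limit = -1.

Final answer: -1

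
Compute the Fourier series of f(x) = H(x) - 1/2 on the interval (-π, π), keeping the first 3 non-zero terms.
2·sin(x)/π + 2·sin(3·x)/(3·π) + 2·sin(5·x)/(5·π)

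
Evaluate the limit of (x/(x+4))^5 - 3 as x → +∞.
As x → +∞: x/(x+4) = 1/(1 + 4/x) → 1, and the 5th power of a limit-1 base also → 1; with the additive constant, 1 - 3 = -2.
Limit = -2.

Final answer: -2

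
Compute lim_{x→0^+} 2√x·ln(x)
This is a 0·∞ indeterminate form at x → 0⁺.
Rewrite the product as 2·ln(x) / x^(-1/2) and apply L'Hôpital, or use the standard hierarchy x^(-1/2) ≫ |ln x| as x → 0⁺.
The indeterminate product → 0, so the limit = 0.

Final answer: 0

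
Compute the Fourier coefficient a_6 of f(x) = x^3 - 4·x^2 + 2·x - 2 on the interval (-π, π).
a_6 = (1/π) ∫_{-π}^{π} f(x)·cos(6x) dx.
Evaluate the integral (use parity and integration by parts as needed): a_6 = -4/9.

Final answer: -4/9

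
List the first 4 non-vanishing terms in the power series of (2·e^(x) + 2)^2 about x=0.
20·x^3/3 + 12·x^2 + 16·x + 16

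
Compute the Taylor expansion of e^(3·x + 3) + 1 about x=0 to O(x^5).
27·x^4·e^(3)/8 + 9·x^3·e^(3)/2 + 9·x^2·e^(3)/2 + 3·x·e^(3) + 1 + e^(3)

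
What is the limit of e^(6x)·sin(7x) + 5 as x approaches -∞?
Evaluate the dominant behaviour as x → -∞; each term tends to a finite value or vanishes.
Limit = 5.

Final answer: 5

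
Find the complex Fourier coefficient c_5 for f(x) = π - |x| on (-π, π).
Compute the real Fourier coefficients first: a_5 = 4/(25·π), b_5 = 0.
Then c_5 = (a_5 − i·b_5)/2 = 2/(25·π).

Final answer: 2/(25·π)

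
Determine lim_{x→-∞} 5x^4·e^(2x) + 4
The product is a 0·∞ indeterminate form at x → -∞.
Rewrite the product as 5x^4 / e^(-2x) (an ∞/∞ form) and apply L'Hôpital, or use the standard hierarchy e^(2|x|) ≫ |x^4| as x → -∞.
The indeterminate product → 0, so the limit = 4.

Final answer: 4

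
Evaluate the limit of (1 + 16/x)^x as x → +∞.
As x → +∞: this is the defining limit (1 + 16/x)^x → e^16.
Limit = e^(16).

Final answer: e^(16)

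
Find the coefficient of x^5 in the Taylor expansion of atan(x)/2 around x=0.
Expand to order 5: atan(x)/2 = x^5/10 - x^3/6 + x/2 + O(x^6).
The coefficient of x^5 is 1/10.

Final answer: 1/10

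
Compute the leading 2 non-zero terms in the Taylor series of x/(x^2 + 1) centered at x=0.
-x^3 + x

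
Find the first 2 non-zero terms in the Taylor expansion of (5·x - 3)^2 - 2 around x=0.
7 - 30·x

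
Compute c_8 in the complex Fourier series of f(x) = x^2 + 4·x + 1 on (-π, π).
Compute the real Fourier coefficients first: a_8 = 1/16, b_8 = -1.
Then c_8 = (a_8 − i·b_8)/2 = 1/32 + i/2.

Final answer: 1/32 + i/2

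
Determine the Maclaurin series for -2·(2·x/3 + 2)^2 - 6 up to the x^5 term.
-8·x^2/9 - 16·x/3 - 14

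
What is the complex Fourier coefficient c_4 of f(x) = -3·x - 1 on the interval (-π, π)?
Compute the real Fourier coefficients first: a_4 = 0, b_4 = 3/2.
Then c_4 = (a_4 − i·b_4)/2 = -3·i/4.

Final answer: -3·i/4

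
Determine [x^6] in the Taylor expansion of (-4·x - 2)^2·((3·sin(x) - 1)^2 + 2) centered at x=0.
Expand to order 6: (-4·x - 2)^2·((3·sin(x) - 1)^2 + 2) = -236·x^6/5 - 161·x^5/5 + 148·x^4 + 52·x^3 - 12·x^2 + 24·x + 12 + O(x^7).
The coefficient of x^6 is -236/5.

Final answer: -236/5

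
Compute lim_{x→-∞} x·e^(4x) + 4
The product is a 0·∞ indeterminate form at x → -∞.
Rewrite the product as x / e^(-4x) (an ∞/∞ form) and apply L'Hôpital, or use the standard hierarchy e^(4|x|) ≫ |x| as x → -∞.
The indeterminate product → 0, so the limit = 4.

Final answer: 4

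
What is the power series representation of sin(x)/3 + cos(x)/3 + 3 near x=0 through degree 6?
-x^6/2160 + x^5/360 + x^4/72 - x^3/18 - x^2/6 + x/3 + 10/3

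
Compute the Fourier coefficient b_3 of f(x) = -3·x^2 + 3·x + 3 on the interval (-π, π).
b_3 = (1/π) ∫_{-π}^{π} f(x)·sin(3x) dx.
Evaluate the integral (use parity and integration by parts as needed): b_3 = 2.

Final answer: 2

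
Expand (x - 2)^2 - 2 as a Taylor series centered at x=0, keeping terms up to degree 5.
x^2 - 4·x + 2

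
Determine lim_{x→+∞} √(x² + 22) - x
This is an ∞ − ∞ indeterminate form.
Multiply and divide by the conjugate √(x²+22) + x; the x² terms cancel, leaving 22/(√(x²+22)+x) → 0.
Limit = 0.

Final answer: 0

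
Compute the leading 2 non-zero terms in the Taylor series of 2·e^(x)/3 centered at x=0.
2·x/3 + 2/3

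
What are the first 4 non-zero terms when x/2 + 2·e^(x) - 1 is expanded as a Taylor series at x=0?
x^3/3 + x^2 + 5·x/2 + 1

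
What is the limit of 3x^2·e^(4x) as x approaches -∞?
This is a 0·∞ indeterminate form at x → -∞.
Rewrite the product as 3x^2 / e^(-4x) (an ∞/∞ form) and apply L'Hôpital, or use the standard hierarchy e^(4|x|) ≫ |x^2| as x → -∞.
The indeterminate product → 0, so the limit = 0.

Final answer: 0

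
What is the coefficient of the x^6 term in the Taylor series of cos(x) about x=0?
Expand to order 6: cos(x) = -x^6/720 + x^4/24 - x^2/2 + 1 + O(x^7).
The coefficient of x^6 is -1/720.

Final answer: -1/720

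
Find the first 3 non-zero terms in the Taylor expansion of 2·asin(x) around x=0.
3·x^5/20 + x^3/3 + 2·x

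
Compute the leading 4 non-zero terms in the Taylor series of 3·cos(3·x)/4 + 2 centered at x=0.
-243·x^6/320 + 81·x^4/32 - 27·x^2/8 + 11/4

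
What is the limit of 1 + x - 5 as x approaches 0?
Direct substitution at x = 0 gives -4.

Final answer: -4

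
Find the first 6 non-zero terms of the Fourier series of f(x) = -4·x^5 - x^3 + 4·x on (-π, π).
(-940 - 8·π^4 + 158·π^2)·sin(x) + (-19·π^2 + 49/2 + 4·π^4)·sin(2·x) + (-8·π^4/3 - 68/81 + 142·π^2/27)·sin(3·x) + (-2·π^2 - 5/4 + 2·π^4)·sin(4·x) + (-8·π^4/5 + 868/625 + 22·π^2/25)·sin(5·x) + (-11·π^2/27 - 205/162 + 4·π^4/3)·sin(6·x)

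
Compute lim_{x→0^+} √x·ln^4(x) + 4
The product is a 0·∞ indeterminate form at x → 0⁺.
Rewrite the product as ln^4(x) / x^(-1/2) and apply L'Hôpital, or use the standard hierarchy x^(-1/2) ≫ |ln x|^4 as x → 0⁺.
The indeterminate product → 0, so the limit = 4.

Final answer: 4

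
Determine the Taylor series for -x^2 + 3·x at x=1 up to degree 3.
2 + (x - 1) - (x - 1)^2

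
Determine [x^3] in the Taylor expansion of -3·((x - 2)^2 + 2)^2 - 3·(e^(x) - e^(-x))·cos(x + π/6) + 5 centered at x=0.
Expand to order 3: -3·((x - 2)^2 + 2)^2 - 3·(e^(x) - e^(-x))·cos(x + π/6) + 5 = x^3·(√(3) + 24) - 81·x^2 + x·(144 - 3·√(3)) - 103 + O(x^4).
The coefficient of x^3 is √(3) + 24.

Final answer: √(3) + 24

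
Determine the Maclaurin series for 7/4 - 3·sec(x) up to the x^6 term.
-61·x^6/240 - 5·x^4/8 - 3·x^2/2 - 5/4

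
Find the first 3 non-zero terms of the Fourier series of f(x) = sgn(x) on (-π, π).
4·sin(x)/π + 4·sin(3·x)/(3·π) + 4·sin(5·x)/(5·π)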